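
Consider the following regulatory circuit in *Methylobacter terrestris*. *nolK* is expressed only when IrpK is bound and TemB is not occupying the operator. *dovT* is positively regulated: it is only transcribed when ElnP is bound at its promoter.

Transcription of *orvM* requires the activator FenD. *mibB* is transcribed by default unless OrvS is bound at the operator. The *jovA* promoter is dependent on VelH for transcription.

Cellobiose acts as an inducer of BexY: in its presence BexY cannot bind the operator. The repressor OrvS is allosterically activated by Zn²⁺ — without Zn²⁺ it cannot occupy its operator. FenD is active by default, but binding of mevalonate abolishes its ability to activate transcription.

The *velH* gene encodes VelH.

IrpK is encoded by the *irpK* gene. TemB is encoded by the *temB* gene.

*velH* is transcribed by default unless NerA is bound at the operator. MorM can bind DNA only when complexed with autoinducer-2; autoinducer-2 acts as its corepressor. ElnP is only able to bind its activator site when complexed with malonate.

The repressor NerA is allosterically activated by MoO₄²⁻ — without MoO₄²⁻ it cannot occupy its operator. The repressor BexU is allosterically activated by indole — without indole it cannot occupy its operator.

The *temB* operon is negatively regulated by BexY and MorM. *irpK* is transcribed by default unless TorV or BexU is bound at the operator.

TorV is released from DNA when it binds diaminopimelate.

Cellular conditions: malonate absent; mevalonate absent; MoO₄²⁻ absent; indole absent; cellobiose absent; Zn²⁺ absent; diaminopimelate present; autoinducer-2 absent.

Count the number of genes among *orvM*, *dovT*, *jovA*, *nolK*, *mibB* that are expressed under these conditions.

Mevalonate is absent, so FenD is active.
No repressor is bound and FenD is active, so *orvM* is transcribed.
→ *orvM* is ON.
Malonate is absent, so ElnP is inactive.
Required activator ElnP is absent, so *dovT* is not transcribed.
→ *dovT* is OFF.
MoO₄²⁻ is absent, so NerA is inactive.
With no repressor bound, *velH* is transcribed.
So VelH is produced and active.
No repressor is bound and VelH is active, so *jovA* is transcribed.
→ *jovA* is ON.
Diaminopimelate is present, so TorV is inactive.
Indole is absent, so BexU is inactive.
With no repressor bound, *irpK* is transcribed.
So IrpK is produced and active.
Cellobiose is absent, so BexY is active.
Autoinducer-2 is absent, so MorM is inactive.
With repressor BexY bound, *temB* is not transcribed.
So TemB is not produced.
No repressor is bound and IrpK is active, so *nolK* is transcribed.
→ *nolK* is ON.
Zn²⁺ is absent, so OrvS is inactive.
With no repressor bound, *mibB* is transcribed.
→ *mibB* is ON.
4 of the 5 genes are transcribed.

4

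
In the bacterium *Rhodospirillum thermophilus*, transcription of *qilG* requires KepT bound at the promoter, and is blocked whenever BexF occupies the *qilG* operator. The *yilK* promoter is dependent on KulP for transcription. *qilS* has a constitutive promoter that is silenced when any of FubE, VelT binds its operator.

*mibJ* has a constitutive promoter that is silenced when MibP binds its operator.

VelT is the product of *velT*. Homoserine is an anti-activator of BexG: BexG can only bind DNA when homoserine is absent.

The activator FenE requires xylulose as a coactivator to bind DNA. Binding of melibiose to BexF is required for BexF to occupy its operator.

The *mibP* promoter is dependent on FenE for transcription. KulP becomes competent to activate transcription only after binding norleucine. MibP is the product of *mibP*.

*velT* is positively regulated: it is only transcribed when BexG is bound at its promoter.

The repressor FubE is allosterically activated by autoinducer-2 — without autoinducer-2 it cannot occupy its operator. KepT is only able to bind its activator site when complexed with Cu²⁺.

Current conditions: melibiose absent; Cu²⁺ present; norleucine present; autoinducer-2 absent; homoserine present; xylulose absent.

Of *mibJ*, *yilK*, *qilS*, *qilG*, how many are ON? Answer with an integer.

4

Xylulose is absent, so FenE is inactive.
Required activator FenE is absent, so *mibP* is not transcribed.
So MibP is not produced.
With no repressor bound, *mibJ* is transcribed.
→ *mibJ* is ON.
Norleucine is present, so KulP is active.
No repressor is bound and KulP is active, so *yilK* is transcribed.
→ *yilK* is ON.
Autoinducer-2 is absent, so FubE is inactive.
Homoserine is present, so BexG is inactive.
Required activator BexG is absent, so *velT* is not transcribed.
So VelT is not produced.
With no repressor bound, *qilS* is transcribed.
→ *qilS* is ON.
Melibiose is absent, so BexF is inactive.
Cu²⁺ is present, so KepT is active.
No repressor is bound and KepT is active, so *qilG* is transcribed.
→ *qilG* is ON.
4 of the 4 genes are transcribed.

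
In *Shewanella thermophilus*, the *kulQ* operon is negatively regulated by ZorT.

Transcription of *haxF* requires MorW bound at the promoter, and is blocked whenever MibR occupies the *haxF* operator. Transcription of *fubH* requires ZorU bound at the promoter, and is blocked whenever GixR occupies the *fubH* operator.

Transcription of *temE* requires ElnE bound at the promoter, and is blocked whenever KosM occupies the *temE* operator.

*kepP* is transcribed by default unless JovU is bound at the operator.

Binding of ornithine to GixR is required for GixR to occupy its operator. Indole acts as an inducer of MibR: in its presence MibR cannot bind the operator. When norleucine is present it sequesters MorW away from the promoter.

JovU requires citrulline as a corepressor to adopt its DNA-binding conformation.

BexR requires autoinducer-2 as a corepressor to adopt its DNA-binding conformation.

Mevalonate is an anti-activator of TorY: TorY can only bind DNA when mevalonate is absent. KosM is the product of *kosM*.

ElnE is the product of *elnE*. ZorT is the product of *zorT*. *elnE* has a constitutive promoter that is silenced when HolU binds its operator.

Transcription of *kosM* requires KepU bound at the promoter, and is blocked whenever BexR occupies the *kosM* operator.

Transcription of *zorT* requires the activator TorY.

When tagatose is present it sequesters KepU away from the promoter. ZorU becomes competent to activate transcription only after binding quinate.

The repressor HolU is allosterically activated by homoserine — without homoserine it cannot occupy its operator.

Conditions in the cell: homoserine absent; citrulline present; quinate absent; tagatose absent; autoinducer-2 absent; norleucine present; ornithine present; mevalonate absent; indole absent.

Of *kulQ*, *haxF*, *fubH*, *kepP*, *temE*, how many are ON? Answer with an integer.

0

Mevalonate is absent, so TorY is active.
No repressor is bound and TorY is active, so *zorT* is transcribed.
So ZorT is produced and active.
With repressor ZorT bound, *kulQ* is not transcribed.
→ *kulQ* is OFF.
Norleucine is present, so MorW is inactive.
Indole is absent, so MibR is active.
With repressor MibR bound, *haxF* is not transcribed.
→ *haxF* is OFF.
Ornithine is present, so GixR is active.
Quinate is absent, so ZorU is inactive.
With repressor GixR bound, *fubH* is not transcribed.
→ *fubH* is OFF.
Citrulline is present, so JovU is active.
With repressor JovU bound, *kepP* is not transcribed.
→ *kepP* is OFF.
Homoserine is absent, so HolU is inactive.
With no repressor bound, *elnE* is transcribed.
So ElnE is produced and active.
Tagatose is absent, so KepU is active.
Autoinducer-2 is absent, so BexR is inactive.
No repressor is bound and KepU is active, so *kosM* is transcribed.
So KosM is produced and active.
With repressor KosM bound, *temE* is not transcribed.
→ *temE* is OFF.
0 of the 5 genes are transcribed.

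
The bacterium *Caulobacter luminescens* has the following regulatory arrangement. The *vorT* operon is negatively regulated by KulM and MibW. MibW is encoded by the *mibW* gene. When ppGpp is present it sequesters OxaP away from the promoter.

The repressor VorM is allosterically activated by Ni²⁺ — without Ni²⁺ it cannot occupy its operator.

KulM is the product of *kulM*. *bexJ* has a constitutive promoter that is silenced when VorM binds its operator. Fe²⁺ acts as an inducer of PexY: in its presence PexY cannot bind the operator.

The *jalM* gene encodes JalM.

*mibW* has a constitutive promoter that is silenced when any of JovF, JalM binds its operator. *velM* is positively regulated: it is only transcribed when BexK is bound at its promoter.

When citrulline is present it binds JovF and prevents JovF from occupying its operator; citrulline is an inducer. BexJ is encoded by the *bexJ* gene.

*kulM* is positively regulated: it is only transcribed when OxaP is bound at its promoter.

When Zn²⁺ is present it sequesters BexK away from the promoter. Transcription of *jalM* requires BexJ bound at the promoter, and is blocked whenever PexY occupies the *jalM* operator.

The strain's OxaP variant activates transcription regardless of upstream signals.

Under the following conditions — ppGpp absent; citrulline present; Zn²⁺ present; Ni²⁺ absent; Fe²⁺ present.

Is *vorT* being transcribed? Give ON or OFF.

OFF

OxaP is constitutively active in this strain.
No repressor is bound and OxaP is active, so *kulM* is transcribed.
So KulM is produced and active.
Citrulline is present, so JovF is inactive.
Fe²⁺ is present, so PexY is inactive.
Ni²⁺ is absent, so VorM is inactive.
With no repressor bound, *bexJ* is transcribed.
So BexJ is produced and active.
No repressor is bound and BexJ is active, so *jalM* is transcribed.
So JalM is produced and active.
With repressor JalM bound, *mibW* is not transcribed.
So MibW is not produced.
With repressor KulM bound, *vorT* is not transcribed.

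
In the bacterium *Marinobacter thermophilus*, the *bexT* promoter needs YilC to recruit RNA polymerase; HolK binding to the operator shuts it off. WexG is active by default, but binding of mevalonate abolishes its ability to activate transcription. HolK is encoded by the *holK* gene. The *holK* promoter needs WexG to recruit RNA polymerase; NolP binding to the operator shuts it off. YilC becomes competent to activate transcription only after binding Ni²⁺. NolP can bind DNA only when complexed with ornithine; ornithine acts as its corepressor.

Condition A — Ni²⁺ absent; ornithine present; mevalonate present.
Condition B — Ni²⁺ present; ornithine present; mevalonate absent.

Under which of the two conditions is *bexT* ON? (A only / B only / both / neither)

Condition A:
Ni²⁺ is absent, so YilC is inactive.
Ornithine is present, so NolP is active.
Mevalonate is present, so WexG is inactive.
With repressor NolP bound, *holK* is not transcribed.
So HolK is not produced.
Required activator YilC is absent, so *bexT* is not transcribed.
→ *bexT* is OFF in A.
Condition B:
Ni²⁺ is present, so YilC is active.
Ornithine is present, so NolP is active.
Mevalonate is absent, so WexG is active.
With repressor NolP bound, *holK* is not transcribed.
So HolK is not produced.
No repressor is bound and YilC is active, so *bexT* is transcribed.
→ *bexT* is ON in B.

B only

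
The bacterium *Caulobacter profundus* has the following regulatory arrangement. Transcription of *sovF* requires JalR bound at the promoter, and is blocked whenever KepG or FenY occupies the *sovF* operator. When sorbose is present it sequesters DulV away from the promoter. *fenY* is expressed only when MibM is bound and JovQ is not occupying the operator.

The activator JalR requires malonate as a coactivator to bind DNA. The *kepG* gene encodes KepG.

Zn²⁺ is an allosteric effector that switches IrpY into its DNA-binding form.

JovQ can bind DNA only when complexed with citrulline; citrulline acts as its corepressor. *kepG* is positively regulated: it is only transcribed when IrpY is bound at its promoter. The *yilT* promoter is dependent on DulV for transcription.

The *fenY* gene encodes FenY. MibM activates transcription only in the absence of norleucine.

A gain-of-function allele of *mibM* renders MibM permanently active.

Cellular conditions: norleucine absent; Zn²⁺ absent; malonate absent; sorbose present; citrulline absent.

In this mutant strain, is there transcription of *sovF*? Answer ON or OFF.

Zn²⁺ is absent, so IrpY is inactive.
Required activator IrpY is absent, so *kepG* is not transcribed.
So KepG is not produced.
Citrulline is absent, so JovQ is inactive.
MibM is constitutively active in this strain.
No repressor is bound and MibM is active, so *fenY* is transcribed.
So FenY is produced and active.
Malonate is absent, so JalR is inactive.
With repressor FenY bound, *sovF* is not transcribed.

OFF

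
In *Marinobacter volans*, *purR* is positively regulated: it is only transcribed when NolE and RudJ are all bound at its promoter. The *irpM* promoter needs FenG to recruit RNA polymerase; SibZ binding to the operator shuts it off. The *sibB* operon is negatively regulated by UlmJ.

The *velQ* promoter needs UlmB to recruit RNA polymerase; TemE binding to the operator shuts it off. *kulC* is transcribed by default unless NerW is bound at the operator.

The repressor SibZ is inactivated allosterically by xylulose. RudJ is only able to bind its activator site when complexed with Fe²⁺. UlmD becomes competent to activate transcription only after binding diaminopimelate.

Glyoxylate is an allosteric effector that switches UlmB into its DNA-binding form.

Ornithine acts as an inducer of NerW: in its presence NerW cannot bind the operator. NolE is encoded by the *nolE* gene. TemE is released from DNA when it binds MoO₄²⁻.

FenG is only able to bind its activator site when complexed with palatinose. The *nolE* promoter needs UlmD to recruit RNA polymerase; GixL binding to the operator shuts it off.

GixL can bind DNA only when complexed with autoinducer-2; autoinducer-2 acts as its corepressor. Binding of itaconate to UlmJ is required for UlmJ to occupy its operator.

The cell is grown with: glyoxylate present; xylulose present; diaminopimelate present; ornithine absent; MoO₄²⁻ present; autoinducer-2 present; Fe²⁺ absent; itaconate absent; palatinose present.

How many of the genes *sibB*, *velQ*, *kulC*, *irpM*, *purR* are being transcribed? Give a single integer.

Itaconate is absent, so UlmJ is inactive.
With no repressor bound, *sibB* is transcribed.
→ *sibB* is ON.
MoO₄²⁻ is present, so TemE is inactive.
Glyoxylate is present, so UlmB is active.
No repressor is bound and UlmB is active, so *velQ* is transcribed.
→ *velQ* is ON.
Ornithine is absent, so NerW is active.
With repressor NerW bound, *kulC* is not transcribed.
→ *kulC* is OFF.
Palatinose is present, so FenG is active.
Xylulose is present, so SibZ is inactive.
No repressor is bound and FenG is active, so *irpM* is transcribed.
→ *irpM* is ON.
Autoinducer-2 is present, so GixL is active.
Diaminopimelate is present, so UlmD is active.
With repressor GixL bound, *nolE* is not transcribed.
So NolE is not produced.
Fe²⁺ is absent, so RudJ is inactive.
Required activator NolE is absent, so *purR* is not transcribed.
→ *purR* is OFF.
3 of the 5 genes are transcribed.

3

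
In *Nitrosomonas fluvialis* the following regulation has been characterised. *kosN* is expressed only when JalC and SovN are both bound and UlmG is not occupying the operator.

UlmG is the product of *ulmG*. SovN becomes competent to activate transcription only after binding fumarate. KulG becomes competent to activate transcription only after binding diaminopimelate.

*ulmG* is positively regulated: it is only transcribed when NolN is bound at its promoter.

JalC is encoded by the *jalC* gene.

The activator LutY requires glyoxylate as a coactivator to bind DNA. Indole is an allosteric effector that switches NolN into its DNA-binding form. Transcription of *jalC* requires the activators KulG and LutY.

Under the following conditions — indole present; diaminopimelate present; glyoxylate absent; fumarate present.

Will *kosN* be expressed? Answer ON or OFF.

OFF

Diaminopimelate is present, so KulG is active.
Glyoxylate is absent, so LutY is inactive.
Required activator LutY is absent, so *jalC* is not transcribed.
So JalC is not produced.
Fumarate is present, so SovN is active.
Indole is present, so NolN is active.
No repressor is bound and NolN is active, so *ulmG* is transcribed.
So UlmG is produced and active.
With repressor UlmG bound, *kosN* is not transcribed.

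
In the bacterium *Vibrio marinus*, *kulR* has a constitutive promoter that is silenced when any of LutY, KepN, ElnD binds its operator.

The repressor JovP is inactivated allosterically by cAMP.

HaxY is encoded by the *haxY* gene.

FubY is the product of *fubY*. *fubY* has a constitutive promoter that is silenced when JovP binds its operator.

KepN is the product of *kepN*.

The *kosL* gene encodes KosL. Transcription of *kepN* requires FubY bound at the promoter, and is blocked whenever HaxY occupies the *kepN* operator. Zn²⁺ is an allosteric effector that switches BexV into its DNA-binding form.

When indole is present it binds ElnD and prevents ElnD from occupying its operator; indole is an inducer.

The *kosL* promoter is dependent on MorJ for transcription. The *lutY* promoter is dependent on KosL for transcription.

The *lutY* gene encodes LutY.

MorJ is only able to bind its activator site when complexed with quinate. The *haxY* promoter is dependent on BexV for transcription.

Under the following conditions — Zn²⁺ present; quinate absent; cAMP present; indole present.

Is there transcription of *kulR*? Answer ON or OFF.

Quinate is absent, so MorJ is inactive.
Required activator MorJ is absent, so *kosL* is not transcribed.
So KosL is not produced.
Required activator KosL is absent, so *lutY* is not transcribed.
So LutY is not produced.
cAMP is present, so JovP is inactive.
With no repressor bound, *fubY* is transcribed.
So FubY is produced and active.
Zn²⁺ is present, so BexV is active.
No repressor is bound and BexV is active, so *haxY* is transcribed.
So HaxY is produced and active.
With repressor HaxY bound, *kepN* is not transcribed.
So KepN is not produced.
Indole is present, so ElnD is inactive.
With no repressor bound, *kulR* is transcribed.

ON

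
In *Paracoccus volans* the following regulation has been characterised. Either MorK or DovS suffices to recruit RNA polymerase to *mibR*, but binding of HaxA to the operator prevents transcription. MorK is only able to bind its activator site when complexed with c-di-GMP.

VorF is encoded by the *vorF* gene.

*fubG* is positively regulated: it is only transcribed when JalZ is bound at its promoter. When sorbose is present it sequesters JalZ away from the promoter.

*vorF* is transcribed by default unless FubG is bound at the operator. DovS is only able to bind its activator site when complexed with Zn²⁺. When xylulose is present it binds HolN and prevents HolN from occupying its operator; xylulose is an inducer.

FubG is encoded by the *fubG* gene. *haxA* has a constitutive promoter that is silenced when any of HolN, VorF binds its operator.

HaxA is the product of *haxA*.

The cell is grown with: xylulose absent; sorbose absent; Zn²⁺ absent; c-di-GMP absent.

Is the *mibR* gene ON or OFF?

Xylulose is absent, so HolN is active.
Sorbose is absent, so JalZ is active.
No repressor is bound and JalZ is active, so *fubG* is transcribed.
So FubG is produced and active.
With repressor FubG bound, *vorF* is not transcribed.
So VorF is not produced.
With repressor HolN bound, *haxA* is not transcribed.
So HaxA is not produced.
c-di-GMP is absent, so MorK is inactive.
Zn²⁺ is absent, so DovS is inactive.
No activator is available at the *mibR* promoter, so *mibR* is not transcribed.

OFF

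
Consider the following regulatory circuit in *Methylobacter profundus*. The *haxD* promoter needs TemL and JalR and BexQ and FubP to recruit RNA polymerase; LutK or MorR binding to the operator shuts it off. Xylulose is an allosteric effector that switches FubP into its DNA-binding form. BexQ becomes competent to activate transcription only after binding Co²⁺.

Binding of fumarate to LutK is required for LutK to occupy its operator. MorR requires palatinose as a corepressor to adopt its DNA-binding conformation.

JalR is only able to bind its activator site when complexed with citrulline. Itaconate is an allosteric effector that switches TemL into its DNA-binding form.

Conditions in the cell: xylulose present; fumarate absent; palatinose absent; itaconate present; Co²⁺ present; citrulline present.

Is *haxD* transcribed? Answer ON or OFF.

ON

Itaconate is present, so TemL is active.
Fumarate is absent, so LutK is inactive.
Citrulline is present, so JalR is active.
Co²⁺ is present, so BexQ is active.
Palatinose is absent, so MorR is inactive.
Xylulose is present, so FubP is active.
No repressor is bound and TemL and JalR and BexQ and FubP are active, so *haxD* is transcribed.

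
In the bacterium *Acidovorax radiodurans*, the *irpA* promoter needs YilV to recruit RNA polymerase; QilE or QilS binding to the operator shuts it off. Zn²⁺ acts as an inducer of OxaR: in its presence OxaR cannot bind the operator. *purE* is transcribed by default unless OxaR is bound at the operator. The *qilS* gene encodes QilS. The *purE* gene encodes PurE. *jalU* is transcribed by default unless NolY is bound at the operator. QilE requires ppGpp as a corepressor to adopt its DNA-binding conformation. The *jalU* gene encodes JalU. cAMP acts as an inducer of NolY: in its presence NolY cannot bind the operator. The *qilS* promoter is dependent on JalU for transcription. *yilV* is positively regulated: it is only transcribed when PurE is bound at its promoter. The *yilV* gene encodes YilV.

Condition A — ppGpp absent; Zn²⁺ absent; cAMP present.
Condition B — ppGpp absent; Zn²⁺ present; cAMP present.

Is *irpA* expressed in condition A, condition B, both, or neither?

neither

Condition A:
ppGpp is absent, so QilE is inactive.
Zn²⁺ is absent, so OxaR is active.
With repressor OxaR bound, *purE* is not transcribed.
So PurE is not produced.
Required activator PurE is absent, so *yilV* is not transcribed.
So YilV is not produced.
cAMP is present, so NolY is inactive.
With no repressor bound, *jalU* is transcribed.
So JalU is produced and active.
No repressor is bound and JalU is active, so *qilS* is transcribed.
So QilS is produced and active.
With repressor QilS bound, *irpA* is not transcribed.
→ *irpA* is OFF in A.
Condition B:
ppGpp is absent, so QilE is inactive.
Zn²⁺ is present, so OxaR is inactive.
With no repressor bound, *purE* is transcribed.
So PurE is produced and active.
No repressor is bound and PurE is active, so *yilV* is transcribed.
So YilV is produced and active.
cAMP is present, so NolY is inactive.
With no repressor bound, *jalU* is transcribed.
So JalU is produced and active.
No repressor is bound and JalU is active, so *qilS* is transcribed.
So QilS is produced and active.
With repressor QilS bound, *irpA* is not transcribed.
→ *irpA* is OFF in B.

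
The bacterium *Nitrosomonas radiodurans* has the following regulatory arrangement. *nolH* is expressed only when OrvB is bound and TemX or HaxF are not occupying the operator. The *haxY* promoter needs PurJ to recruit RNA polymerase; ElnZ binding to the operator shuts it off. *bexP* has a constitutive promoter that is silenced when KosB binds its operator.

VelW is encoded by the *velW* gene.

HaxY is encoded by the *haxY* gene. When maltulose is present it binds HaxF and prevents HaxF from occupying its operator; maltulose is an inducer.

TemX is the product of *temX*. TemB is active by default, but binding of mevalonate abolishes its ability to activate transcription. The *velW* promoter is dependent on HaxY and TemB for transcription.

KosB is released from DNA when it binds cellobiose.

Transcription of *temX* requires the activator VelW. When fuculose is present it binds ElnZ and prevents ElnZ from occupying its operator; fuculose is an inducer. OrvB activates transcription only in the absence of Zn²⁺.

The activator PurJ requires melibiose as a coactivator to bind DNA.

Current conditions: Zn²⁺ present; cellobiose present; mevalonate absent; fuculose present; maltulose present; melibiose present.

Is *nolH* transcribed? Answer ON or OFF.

OFF

Melibiose is present, so PurJ is active.
Fuculose is present, so ElnZ is inactive.
No repressor is bound and PurJ is active, so *haxY* is transcribed.
So HaxY is produced and active.
Mevalonate is absent, so TemB is active.
No repressor is bound and HaxY and TemB are active, so *velW* is transcribed.
So VelW is produced and active.
No repressor is bound and VelW is active, so *temX* is transcribed.
So TemX is produced and active.
Maltulose is present, so HaxF is inactive.
Zn²⁺ is present, so OrvB is inactive.
With repressor TemX bound, *nolH* is not transcribed.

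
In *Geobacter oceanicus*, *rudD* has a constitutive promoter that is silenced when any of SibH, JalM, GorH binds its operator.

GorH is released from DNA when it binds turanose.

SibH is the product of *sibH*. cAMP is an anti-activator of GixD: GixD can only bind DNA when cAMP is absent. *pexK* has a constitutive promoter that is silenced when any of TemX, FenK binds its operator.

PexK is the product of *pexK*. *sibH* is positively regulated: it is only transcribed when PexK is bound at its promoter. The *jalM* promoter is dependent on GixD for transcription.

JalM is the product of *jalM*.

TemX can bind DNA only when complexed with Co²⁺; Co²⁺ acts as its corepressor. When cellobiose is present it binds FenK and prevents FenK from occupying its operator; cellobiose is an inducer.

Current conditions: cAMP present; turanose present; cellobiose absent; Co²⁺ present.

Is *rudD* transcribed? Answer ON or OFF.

Co²⁺ is present, so TemX is active.
Cellobiose is absent, so FenK is active.
With repressor TemX bound, *pexK* is not transcribed.
So PexK is not produced.
Required activator PexK is absent, so *sibH* is not transcribed.
So SibH is not produced.
cAMP is present, so GixD is inactive.
Required activator GixD is absent, so *jalM* is not transcribed.
So JalM is not produced.
Turanose is present, so GorH is inactive.
With no repressor bound, *rudD* is transcribed.

ON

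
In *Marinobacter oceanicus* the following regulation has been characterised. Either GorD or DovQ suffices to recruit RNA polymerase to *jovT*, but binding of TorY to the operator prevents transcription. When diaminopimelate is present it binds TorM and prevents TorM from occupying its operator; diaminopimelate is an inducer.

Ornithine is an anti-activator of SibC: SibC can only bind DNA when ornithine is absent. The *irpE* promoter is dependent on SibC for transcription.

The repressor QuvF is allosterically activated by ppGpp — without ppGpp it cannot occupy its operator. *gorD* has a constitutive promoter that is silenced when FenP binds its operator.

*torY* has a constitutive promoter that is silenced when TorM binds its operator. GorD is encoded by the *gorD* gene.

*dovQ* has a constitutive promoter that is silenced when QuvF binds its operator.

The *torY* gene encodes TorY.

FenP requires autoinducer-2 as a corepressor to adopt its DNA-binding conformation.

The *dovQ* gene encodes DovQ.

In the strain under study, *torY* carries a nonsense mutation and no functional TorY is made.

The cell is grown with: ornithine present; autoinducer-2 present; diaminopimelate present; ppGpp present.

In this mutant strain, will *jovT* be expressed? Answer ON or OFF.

Autoinducer-2 is present, so FenP is active.
With repressor FenP bound, *gorD* is not transcribed.
So GorD is not produced.
TorY is non-functional in this strain, so it has no effect.
ppGpp is present, so QuvF is active.
With repressor QuvF bound, *dovQ* is not transcribed.
So DovQ is not produced.
No activator is available at the *jovT* promoter, so *jovT* is not transcribed.

OFF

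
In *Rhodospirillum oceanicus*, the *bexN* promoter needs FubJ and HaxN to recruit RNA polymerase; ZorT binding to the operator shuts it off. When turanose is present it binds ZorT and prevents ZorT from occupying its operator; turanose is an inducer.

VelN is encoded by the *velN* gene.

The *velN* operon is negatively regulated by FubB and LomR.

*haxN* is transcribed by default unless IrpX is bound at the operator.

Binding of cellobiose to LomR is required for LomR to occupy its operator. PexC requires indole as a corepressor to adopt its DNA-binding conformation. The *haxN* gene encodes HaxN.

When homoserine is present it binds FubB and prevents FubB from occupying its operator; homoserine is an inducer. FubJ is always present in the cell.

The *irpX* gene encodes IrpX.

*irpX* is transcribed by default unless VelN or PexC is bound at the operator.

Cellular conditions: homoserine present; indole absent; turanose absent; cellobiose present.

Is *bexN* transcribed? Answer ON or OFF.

OFF

FubJ is produced constitutively and is active.
Homoserine is present, so FubB is inactive.
Cellobiose is present, so LomR is active.
With repressor LomR bound, *velN* is not transcribed.
So VelN is not produced.
Indole is absent, so PexC is inactive.
With no repressor bound, *irpX* is transcribed.
So IrpX is produced and active.
With repressor IrpX bound, *haxN* is not transcribed.
So HaxN is not produced.
Turanose is absent, so ZorT is active.
With repressor ZorT bound, *bexN* is not transcribed.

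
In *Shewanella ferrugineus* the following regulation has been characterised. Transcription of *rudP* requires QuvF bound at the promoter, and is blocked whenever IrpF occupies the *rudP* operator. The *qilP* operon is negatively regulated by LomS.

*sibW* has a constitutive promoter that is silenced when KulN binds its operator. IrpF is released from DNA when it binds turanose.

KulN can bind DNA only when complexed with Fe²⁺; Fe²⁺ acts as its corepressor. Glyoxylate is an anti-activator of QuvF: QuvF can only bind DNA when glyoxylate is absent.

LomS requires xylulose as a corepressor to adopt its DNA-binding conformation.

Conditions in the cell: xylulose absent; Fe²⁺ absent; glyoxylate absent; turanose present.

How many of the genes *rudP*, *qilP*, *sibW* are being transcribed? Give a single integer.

Turanose is present, so IrpF is inactive.
Glyoxylate is absent, so QuvF is active.
No repressor is bound and QuvF is active, so *rudP* is transcribed.
→ *rudP* is ON.
Xylulose is absent, so LomS is inactive.
With no repressor bound, *qilP* is transcribed.
→ *qilP* is ON.
Fe²⁺ is absent, so KulN is inactive.
With no repressor bound, *sibW* is transcribed.
→ *sibW* is ON.
3 of the 3 genes are transcribed.

3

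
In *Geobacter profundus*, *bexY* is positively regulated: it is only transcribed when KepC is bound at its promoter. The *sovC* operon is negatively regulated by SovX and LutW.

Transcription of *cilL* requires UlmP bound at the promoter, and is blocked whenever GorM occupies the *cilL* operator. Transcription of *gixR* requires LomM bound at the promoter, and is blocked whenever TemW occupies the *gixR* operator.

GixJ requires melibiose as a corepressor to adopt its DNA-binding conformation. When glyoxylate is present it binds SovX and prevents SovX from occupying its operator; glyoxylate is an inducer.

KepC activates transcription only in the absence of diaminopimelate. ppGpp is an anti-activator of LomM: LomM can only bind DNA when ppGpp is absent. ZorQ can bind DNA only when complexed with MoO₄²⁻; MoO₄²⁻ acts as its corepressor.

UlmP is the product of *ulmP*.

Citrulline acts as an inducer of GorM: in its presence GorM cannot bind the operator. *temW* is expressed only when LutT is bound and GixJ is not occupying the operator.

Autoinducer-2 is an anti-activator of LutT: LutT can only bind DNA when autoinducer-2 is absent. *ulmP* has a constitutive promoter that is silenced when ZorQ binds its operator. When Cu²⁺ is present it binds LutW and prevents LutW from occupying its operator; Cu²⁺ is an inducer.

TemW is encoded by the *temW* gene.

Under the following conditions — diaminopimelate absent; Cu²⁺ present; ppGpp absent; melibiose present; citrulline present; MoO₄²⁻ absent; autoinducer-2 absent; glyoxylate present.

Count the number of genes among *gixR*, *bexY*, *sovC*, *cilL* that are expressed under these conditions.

Melibiose is present, so GixJ is active.
Autoinducer-2 is absent, so LutT is active.
With repressor GixJ bound, *temW* is not transcribed.
So TemW is not produced.
ppGpp is absent, so LomM is active.
No repressor is bound and LomM is active, so *gixR* is transcribed.
→ *gixR* is ON.
Diaminopimelate is absent, so KepC is active.
No repressor is bound and KepC is active, so *bexY* is transcribed.
→ *bexY* is ON.
Glyoxylate is present, so SovX is inactive.
Cu²⁺ is present, so LutW is inactive.
With no repressor bound, *sovC* is transcribed.
→ *sovC* is ON.
Citrulline is present, so GorM is inactive.
MoO₄²⁻ is absent, so ZorQ is inactive.
With no repressor bound, *ulmP* is transcribed.
So UlmP is produced and active.
No repressor is bound and UlmP is active, so *cilL* is transcribed.
→ *cilL* is ON.
4 of the 4 genes are transcribed.

4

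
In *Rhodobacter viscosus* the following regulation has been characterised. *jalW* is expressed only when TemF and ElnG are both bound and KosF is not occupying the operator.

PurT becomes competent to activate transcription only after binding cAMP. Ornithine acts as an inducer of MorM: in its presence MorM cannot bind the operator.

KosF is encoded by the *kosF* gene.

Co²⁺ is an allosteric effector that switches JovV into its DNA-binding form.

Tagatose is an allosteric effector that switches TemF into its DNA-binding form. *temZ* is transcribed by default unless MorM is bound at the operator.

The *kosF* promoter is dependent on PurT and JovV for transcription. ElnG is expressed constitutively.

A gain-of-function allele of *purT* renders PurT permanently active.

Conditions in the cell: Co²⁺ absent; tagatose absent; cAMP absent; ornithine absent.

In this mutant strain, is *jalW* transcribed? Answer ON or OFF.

OFF

Tagatose is absent, so TemF is inactive.
ElnG is produced constitutively and is active.
PurT is constitutively active in this strain.
Co²⁺ is absent, so JovV is inactive.
Required activator JovV is absent, so *kosF* is not transcribed.
So KosF is not produced.
Required activator TemF is absent, so *jalW* is not transcribed.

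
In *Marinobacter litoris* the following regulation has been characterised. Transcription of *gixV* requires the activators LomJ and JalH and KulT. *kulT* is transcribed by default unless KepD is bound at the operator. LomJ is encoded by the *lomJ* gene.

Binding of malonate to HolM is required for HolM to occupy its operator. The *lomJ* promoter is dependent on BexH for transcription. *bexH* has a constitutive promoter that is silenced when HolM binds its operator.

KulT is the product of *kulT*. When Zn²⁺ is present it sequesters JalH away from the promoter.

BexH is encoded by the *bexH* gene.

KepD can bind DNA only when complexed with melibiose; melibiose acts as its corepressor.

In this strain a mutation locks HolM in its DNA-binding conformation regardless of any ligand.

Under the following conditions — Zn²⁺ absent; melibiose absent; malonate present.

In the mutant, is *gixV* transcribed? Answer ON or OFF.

OFF

HolM is constitutively active in this strain.
With repressor HolM bound, *bexH* is not transcribed.
So BexH is not produced.
Required activator BexH is absent, so *lomJ* is not transcribed.
So LomJ is not produced.
Zn²⁺ is absent, so JalH is active.
Melibiose is absent, so KepD is inactive.
With no repressor bound, *kulT* is transcribed.
So KulT is produced and active.
Required activator LomJ is absent, so *gixV* is not transcribed.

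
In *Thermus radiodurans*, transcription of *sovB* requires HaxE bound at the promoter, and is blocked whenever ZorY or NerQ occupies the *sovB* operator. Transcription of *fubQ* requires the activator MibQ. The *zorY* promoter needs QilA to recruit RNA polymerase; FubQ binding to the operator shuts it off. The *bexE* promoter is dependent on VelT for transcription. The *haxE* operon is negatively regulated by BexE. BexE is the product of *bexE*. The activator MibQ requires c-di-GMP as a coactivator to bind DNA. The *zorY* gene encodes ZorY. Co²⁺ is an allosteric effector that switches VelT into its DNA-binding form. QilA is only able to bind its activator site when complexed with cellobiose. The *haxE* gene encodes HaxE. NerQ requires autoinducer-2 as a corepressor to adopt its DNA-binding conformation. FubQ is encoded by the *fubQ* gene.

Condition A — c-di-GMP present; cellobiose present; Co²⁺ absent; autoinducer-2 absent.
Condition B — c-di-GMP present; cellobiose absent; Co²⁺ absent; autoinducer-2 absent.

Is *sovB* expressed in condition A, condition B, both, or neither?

Condition A:
c-di-GMP is present, so MibQ is active.
No repressor is bound and MibQ is active, so *fubQ* is transcribed.
So FubQ is produced and active.
Cellobiose is present, so QilA is active.
With repressor FubQ bound, *zorY* is not transcribed.
So ZorY is not produced.
Co²⁺ is absent, so VelT is inactive.
Required activator VelT is absent, so *bexE* is not transcribed.
So BexE is not produced.
With no repressor bound, *haxE* is transcribed.
So HaxE is produced and active.
Autoinducer-2 is absent, so NerQ is inactive.
No repressor is bound and HaxE is active, so *sovB* is transcribed.
→ *sovB* is ON in A.
Condition B:
c-di-GMP is present, so MibQ is active.
No repressor is bound and MibQ is active, so *fubQ* is transcribed.
So FubQ is produced and active.
Cellobiose is absent, so QilA is inactive.
With repressor FubQ bound, *zorY* is not transcribed.
So ZorY is not produced.
Co²⁺ is absent, so VelT is inactive.
Required activator VelT is absent, so *bexE* is not transcribed.
So BexE is not produced.
With no repressor bound, *haxE* is transcribed.
So HaxE is produced and active.
Autoinducer-2 is absent, so NerQ is inactive.
No repressor is bound and HaxE is active, so *sovB* is transcribed.
→ *sovB* is ON in B.

both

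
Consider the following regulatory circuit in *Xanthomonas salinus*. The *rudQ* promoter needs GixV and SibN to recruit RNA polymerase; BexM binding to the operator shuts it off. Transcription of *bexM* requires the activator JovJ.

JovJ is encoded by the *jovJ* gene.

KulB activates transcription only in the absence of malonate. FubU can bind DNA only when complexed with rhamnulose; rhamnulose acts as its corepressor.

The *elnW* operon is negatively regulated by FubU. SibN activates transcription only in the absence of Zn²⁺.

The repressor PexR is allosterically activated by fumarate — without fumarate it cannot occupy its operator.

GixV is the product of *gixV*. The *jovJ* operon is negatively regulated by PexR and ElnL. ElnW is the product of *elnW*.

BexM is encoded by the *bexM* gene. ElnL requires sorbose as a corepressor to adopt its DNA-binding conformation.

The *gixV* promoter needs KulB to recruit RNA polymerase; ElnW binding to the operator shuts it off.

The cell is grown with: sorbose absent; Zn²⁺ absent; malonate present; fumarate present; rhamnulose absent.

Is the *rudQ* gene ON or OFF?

OFF

Malonate is present, so KulB is inactive.
Rhamnulose is absent, so FubU is inactive.
With no repressor bound, *elnW* is transcribed.
So ElnW is produced and active.
With repressor ElnW bound, *gixV* is not transcribed.
So GixV is not produced.
Fumarate is present, so PexR is active.
Sorbose is absent, so ElnL is inactive.
With repressor PexR bound, *jovJ* is not transcribed.
So JovJ is not produced.
Required activator JovJ is absent, so *bexM* is not transcribed.
So BexM is not produced.
Zn²⁺ is absent, so SibN is active.
Required activator GixV is absent, so *rudQ* is not transcribed.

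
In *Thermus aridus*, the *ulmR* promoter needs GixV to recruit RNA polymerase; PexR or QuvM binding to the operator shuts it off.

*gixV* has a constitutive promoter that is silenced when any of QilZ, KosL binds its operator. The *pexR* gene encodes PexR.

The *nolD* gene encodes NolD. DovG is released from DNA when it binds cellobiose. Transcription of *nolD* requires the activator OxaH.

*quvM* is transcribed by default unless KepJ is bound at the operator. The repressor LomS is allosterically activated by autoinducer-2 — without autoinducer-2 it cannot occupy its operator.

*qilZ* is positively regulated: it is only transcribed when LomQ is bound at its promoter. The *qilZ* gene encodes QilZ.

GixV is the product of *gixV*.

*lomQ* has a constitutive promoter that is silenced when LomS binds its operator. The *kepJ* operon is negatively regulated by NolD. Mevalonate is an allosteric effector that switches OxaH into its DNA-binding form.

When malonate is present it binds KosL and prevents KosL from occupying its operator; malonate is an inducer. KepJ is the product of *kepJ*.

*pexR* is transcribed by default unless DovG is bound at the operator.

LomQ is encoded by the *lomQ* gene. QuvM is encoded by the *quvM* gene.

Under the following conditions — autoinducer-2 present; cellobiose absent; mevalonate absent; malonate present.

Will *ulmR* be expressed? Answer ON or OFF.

Cellobiose is absent, so DovG is active.
With repressor DovG bound, *pexR* is not transcribed.
So PexR is not produced.
Autoinducer-2 is present, so LomS is active.
With repressor LomS bound, *lomQ* is not transcribed.
So LomQ is not produced.
Required activator LomQ is absent, so *qilZ* is not transcribed.
So QilZ is not produced.
Malonate is present, so KosL is inactive.
With no repressor bound, *gixV* is transcribed.
So GixV is produced and active.
Mevalonate is absent, so OxaH is inactive.
Required activator OxaH is absent, so *nolD* is not transcribed.
So NolD is not produced.
With no repressor bound, *kepJ* is transcribed.
So KepJ is produced and active.
With repressor KepJ bound, *quvM* is not transcribed.
So QuvM is not produced.
No repressor is bound and GixV is active, so *ulmR* is transcribed.

ON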